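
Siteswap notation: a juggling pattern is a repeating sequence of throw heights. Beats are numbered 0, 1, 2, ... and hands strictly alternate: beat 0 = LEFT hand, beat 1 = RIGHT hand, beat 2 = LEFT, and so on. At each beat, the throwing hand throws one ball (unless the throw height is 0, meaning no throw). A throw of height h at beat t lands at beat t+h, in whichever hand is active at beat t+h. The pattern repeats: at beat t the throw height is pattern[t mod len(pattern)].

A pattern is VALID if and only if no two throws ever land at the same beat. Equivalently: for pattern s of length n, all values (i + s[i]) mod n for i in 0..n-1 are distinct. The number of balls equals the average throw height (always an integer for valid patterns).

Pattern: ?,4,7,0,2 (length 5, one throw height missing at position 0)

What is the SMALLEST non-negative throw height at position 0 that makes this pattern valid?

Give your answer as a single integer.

i=0: s[i]=? (unknown)
i=1: (1 + 4) mod 5 = 0
i=2: (2 + 7) mod 5 = 4
i=3: (3 + 0) mod 5 = 3
i=4: (4 + 2) mod 5 = 1
Known residues: [0, 1, 3, 4]; need a permutation of 0..4, so missing residue r = 2
Need (0 + s) mod 5 = 2; smallest s = (2 - 0) mod 5 = 2

Answer: 2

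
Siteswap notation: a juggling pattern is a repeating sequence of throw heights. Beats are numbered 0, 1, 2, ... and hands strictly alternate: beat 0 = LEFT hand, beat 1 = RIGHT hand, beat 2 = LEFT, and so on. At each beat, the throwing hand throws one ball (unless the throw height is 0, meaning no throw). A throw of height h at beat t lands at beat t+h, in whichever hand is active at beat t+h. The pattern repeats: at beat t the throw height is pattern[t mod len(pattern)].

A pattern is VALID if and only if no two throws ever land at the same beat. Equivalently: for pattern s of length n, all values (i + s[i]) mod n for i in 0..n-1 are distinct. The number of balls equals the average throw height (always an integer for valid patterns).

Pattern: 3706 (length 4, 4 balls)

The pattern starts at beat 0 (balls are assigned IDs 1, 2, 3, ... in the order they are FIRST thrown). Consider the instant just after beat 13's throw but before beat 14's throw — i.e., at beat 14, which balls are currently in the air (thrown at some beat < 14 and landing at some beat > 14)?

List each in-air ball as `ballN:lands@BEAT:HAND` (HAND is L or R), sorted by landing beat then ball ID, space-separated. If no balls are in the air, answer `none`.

Beat 0 (L): throw ball1 h=3 -> lands@3:R; in-air after throw: [b1@3:R]
Beat 1 (R): throw ball2 h=7 -> lands@8:L; in-air after throw: [b1@3:R b2@8:L]
Beat 3 (R): throw ball1 h=6 -> lands@9:R; in-air after throw: [b2@8:L b1@9:R]
Beat 4 (L): throw ball3 h=3 -> lands@7:R; in-air after throw: [b3@7:R b2@8:L b1@9:R]
Beat 5 (R): throw ball4 h=7 -> lands@12:L; in-air after throw: [b3@7:R b2@8:L b1@9:R b4@12:L]
Beat 7 (R): throw ball3 h=6 -> lands@13:R; in-air after throw: [b2@8:L b1@9:R b4@12:L b3@13:R]
Beat 8 (L): throw ball2 h=3 -> lands@11:R; in-air after throw: [b1@9:R b2@11:R b4@12:L b3@13:R]
Beat 9 (R): throw ball1 h=7 -> lands@16:L; in-air after throw: [b2@11:R b4@12:L b3@13:R b1@16:L]
Beat 11 (R): throw ball2 h=6 -> lands@17:R; in-air after throw: [b4@12:L b3@13:R b1@16:L b2@17:R]
Beat 12 (L): throw ball4 h=3 -> lands@15:R; in-air after throw: [b3@13:R b4@15:R b1@16:L b2@17:R]
Beat 13 (R): throw ball3 h=7 -> lands@20:L; in-air after throw: [b4@15:R b1@16:L b2@17:R b3@20:L]

Answer: ball4:lands@15:R ball1:lands@16:L ball2:lands@17:R ball3:lands@20:L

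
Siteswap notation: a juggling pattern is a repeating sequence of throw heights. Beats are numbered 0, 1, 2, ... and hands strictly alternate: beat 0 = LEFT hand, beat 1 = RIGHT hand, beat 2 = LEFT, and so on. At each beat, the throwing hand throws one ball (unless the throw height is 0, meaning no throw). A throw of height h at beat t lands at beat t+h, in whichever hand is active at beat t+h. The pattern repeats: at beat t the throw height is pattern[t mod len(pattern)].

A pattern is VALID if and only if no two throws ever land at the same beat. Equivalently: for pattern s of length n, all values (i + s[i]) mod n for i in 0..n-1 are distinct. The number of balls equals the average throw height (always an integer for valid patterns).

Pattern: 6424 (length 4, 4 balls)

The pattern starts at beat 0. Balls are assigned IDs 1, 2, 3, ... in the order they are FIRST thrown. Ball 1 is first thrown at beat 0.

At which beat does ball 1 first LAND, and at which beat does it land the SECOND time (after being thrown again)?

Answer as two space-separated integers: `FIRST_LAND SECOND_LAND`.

Answer: 6 8

Derivation:
Beat 0 (L): throw ball1 h=6 -> lands@6:L; in-air after throw: [b1@6:L]
Beat 1 (R): throw ball2 h=4 -> lands@5:R; in-air after throw: [b2@5:R b1@6:L]
Beat 2 (L): throw ball3 h=2 -> lands@4:L; in-air after throw: [b3@4:L b2@5:R b1@6:L]
Beat 3 (R): throw ball4 h=4 -> lands@7:R; in-air after throw: [b3@4:L b2@5:R b1@6:L b4@7:R]
Beat 4 (L): throw ball3 h=6 -> lands@10:L; in-air after throw: [b2@5:R b1@6:L b4@7:R b3@10:L]
Beat 5 (R): throw ball2 h=4 -> lands@9:R; in-air after throw: [b1@6:L b4@7:R b2@9:R b3@10:L]
Beat 6 (L): throw ball1 h=2 -> lands@8:L; in-air after throw: [b4@7:R b1@8:L b2@9:R b3@10:L]
Beat 7 (R): throw ball4 h=4 -> lands@11:R; in-air after throw: [b1@8:L b2@9:R b3@10:L b4@11:R]
Beat 8 (L): throw ball1 h=6 -> lands@14:L; in-air after throw: [b2@9:R b3@10:L b4@11:R b1@14:L]
Ball 1: thrown@0 h=6 -> first land @6; rethrown@6 h=2 -> second land @8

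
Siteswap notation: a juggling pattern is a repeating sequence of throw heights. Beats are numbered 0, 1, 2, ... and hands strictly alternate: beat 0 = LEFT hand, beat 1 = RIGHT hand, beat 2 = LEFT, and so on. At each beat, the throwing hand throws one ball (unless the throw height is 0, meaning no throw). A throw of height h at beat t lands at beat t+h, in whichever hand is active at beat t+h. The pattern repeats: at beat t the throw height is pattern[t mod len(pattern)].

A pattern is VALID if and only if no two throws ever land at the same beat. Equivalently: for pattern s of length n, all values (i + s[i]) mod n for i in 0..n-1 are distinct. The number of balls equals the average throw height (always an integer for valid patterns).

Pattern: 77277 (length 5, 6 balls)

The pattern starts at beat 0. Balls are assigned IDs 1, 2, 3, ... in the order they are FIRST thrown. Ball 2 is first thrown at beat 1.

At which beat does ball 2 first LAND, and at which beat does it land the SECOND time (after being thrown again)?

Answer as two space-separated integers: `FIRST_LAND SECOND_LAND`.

Answer: 8 15

Derivation:
Beat 0 (L): throw ball1 h=7 -> lands@7:R; in-air after throw: [b1@7:R]
Beat 1 (R): throw ball2 h=7 -> lands@8:L; in-air after throw: [b1@7:R b2@8:L]
Beat 2 (L): throw ball3 h=2 -> lands@4:L; in-air after throw: [b3@4:L b1@7:R b2@8:L]
Beat 3 (R): throw ball4 h=7 -> lands@10:L; in-air after throw: [b3@4:L b1@7:R b2@8:L b4@10:L]
Beat 4 (L): throw ball3 h=7 -> lands@11:R; in-air after throw: [b1@7:R b2@8:L b4@10:L b3@11:R]
Beat 5 (R): throw ball5 h=7 -> lands@12:L; in-air after throw: [b1@7:R b2@8:L b4@10:L b3@11:R b5@12:L]
Beat 6 (L): throw ball6 h=7 -> lands@13:R; in-air after throw: [b1@7:R b2@8:L b4@10:L b3@11:R b5@12:L b6@13:R]
Beat 7 (R): throw ball1 h=2 -> lands@9:R; in-air after throw: [b2@8:L b1@9:R b4@10:L b3@11:R b5@12:L b6@13:R]
Beat 8 (L): throw ball2 h=7 -> lands@15:R; in-air after throw: [b1@9:R b4@10:L b3@11:R b5@12:L b6@13:R b2@15:R]
Beat 9 (R): throw ball1 h=7 -> lands@16:L; in-air after throw: [b4@10:L b3@11:R b5@12:L b6@13:R b2@15:R b1@16:L]
Beat 10 (L): throw ball4 h=7 -> lands@17:R; in-air after throw: [b3@11:R b5@12:L b6@13:R b2@15:R b1@16:L b4@17:R]
Beat 11 (R): throw ball3 h=7 -> lands@18:L; in-air after throw: [b5@12:L b6@13:R b2@15:R b1@16:L b4@17:R b3@18:L]
Ball 2: thrown@1 h=7 -> first land @8; rethrown@8 h=7 -> second land @15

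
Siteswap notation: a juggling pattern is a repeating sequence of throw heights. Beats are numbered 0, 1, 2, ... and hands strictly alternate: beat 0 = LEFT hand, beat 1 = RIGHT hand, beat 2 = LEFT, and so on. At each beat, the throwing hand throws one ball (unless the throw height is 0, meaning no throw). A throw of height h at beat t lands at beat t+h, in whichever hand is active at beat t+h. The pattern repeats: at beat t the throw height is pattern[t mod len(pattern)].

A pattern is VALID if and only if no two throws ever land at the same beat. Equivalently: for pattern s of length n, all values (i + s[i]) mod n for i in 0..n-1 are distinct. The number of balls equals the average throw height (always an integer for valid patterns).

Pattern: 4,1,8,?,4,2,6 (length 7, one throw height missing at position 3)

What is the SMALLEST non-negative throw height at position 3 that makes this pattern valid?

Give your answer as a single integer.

i=0: (0 + 4) mod 7 = 4
i=1: (1 + 1) mod 7 = 2
i=2: (2 + 8) mod 7 = 3
i=3: s[i]=? (unknown)
i=4: (4 + 4) mod 7 = 1
i=5: (5 + 2) mod 7 = 0
i=6: (6 + 6) mod 7 = 5
Known residues: [0, 1, 2, 3, 4, 5]; need a permutation of 0..6, so missing residue r = 6
Need (3 + s) mod 7 = 6; smallest s = (6 - 3) mod 7 = 3

Answer: 3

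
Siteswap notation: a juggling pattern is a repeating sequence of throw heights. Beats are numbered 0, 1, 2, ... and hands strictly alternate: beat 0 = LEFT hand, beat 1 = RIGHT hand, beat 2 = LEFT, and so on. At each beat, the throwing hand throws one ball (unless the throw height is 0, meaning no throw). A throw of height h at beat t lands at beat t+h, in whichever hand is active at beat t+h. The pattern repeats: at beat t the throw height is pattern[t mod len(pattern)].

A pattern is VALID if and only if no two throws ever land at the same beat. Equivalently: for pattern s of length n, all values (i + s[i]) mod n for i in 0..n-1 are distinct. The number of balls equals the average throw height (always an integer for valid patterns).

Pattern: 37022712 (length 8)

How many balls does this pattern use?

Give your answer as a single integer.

Pattern = [3, 7, 0, 2, 2, 7, 1, 2], length n = 8
  position 0: throw height = 3, running sum = 3
  position 1: throw height = 7, running sum = 10
  position 2: throw height = 0, running sum = 10
  position 3: throw height = 2, running sum = 12
  position 4: throw height = 2, running sum = 14
  position 5: throw height = 7, running sum = 21
  position 6: throw height = 1, running sum = 22
  position 7: throw height = 2, running sum = 24
Total sum = 24; balls = sum / n = 24 / 8 = 3

Answer: 3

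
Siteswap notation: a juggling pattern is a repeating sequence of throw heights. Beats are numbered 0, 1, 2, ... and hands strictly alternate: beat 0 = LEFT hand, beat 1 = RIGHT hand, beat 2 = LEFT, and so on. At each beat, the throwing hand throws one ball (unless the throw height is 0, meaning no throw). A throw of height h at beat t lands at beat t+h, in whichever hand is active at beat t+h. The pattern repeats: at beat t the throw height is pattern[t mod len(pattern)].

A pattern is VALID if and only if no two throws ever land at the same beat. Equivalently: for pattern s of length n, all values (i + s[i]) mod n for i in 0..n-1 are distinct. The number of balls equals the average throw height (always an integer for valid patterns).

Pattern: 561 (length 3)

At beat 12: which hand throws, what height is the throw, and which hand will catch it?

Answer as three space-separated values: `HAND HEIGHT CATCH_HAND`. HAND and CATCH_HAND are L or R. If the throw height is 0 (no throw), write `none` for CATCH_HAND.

Beat 12: 12 mod 2 = 0, so hand = L
Throw height = pattern[12 mod 3] = pattern[0] = 5
Lands at beat 12+5=17, 17 mod 2 = 1, so catch hand = R

Answer: L 5 R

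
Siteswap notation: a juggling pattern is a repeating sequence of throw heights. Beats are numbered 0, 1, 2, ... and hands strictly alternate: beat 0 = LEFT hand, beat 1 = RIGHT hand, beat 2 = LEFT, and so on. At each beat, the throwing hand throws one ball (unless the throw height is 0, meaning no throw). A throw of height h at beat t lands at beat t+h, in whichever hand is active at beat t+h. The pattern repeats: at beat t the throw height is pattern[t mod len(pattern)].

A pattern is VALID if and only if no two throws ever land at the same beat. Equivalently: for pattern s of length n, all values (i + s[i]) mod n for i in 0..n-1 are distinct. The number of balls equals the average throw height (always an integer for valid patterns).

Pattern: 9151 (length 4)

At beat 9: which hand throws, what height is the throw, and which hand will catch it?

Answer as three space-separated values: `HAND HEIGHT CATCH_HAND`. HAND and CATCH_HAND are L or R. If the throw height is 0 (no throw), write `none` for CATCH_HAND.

Answer: R 1 L

Derivation:
Beat 9: 9 mod 2 = 1, so hand = R
Throw height = pattern[9 mod 4] = pattern[1] = 1
Lands at beat 9+1=10, 10 mod 2 = 0, so catch hand = L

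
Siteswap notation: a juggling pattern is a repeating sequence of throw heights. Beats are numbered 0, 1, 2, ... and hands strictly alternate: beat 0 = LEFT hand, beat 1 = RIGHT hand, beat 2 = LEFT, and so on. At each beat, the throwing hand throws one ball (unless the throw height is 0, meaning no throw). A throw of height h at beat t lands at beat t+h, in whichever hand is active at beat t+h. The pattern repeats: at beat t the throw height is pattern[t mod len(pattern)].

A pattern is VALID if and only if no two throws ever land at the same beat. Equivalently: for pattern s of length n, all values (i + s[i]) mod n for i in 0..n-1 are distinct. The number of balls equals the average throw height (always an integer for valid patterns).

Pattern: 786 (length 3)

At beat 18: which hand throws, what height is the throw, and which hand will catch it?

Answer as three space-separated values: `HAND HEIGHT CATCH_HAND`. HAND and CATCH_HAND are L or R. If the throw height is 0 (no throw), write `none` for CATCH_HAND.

Answer: L 7 R

Derivation:
Beat 18: 18 mod 2 = 0, so hand = L
Throw height = pattern[18 mod 3] = pattern[0] = 7
Lands at beat 18+7=25, 25 mod 2 = 1, so catch hand = R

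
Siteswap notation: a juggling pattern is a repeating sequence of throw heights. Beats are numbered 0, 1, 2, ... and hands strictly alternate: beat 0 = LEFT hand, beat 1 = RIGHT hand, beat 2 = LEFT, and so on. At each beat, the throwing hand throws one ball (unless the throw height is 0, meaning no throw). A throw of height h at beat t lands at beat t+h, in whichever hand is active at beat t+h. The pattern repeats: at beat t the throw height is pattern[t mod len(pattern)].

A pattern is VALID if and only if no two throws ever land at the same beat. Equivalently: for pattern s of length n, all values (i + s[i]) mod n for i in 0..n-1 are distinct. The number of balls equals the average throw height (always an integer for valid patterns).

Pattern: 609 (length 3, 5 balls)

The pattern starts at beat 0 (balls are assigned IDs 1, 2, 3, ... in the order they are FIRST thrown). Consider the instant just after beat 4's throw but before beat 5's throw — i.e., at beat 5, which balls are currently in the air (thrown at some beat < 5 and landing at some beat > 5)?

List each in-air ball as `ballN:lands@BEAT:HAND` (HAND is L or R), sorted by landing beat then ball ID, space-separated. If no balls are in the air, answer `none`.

Beat 0 (L): throw ball1 h=6 -> lands@6:L; in-air after throw: [b1@6:L]
Beat 2 (L): throw ball2 h=9 -> lands@11:R; in-air after throw: [b1@6:L b2@11:R]
Beat 3 (R): throw ball3 h=6 -> lands@9:R; in-air after throw: [b1@6:L b3@9:R b2@11:R]
Beat 5 (R): throw ball4 h=9 -> lands@14:L; in-air after throw: [b1@6:L b3@9:R b2@11:R b4@14:L]

Answer: ball1:lands@6:L ball3:lands@9:R ball2:lands@11:R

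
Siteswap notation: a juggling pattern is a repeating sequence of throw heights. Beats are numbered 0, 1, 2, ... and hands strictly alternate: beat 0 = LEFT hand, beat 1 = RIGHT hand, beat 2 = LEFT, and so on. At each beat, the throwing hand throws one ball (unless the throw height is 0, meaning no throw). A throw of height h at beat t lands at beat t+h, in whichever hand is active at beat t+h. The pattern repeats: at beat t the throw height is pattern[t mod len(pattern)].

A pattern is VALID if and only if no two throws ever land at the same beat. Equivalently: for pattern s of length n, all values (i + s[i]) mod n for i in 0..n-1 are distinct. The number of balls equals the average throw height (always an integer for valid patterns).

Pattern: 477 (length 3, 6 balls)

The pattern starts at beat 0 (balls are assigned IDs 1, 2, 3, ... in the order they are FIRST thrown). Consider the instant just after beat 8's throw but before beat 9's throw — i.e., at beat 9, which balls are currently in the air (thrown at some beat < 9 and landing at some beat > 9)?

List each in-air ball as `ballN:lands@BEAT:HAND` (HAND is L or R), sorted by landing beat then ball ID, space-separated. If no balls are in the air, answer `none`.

Beat 0 (L): throw ball1 h=4 -> lands@4:L; in-air after throw: [b1@4:L]
Beat 1 (R): throw ball2 h=7 -> lands@8:L; in-air after throw: [b1@4:L b2@8:L]
Beat 2 (L): throw ball3 h=7 -> lands@9:R; in-air after throw: [b1@4:L b2@8:L b3@9:R]
Beat 3 (R): throw ball4 h=4 -> lands@7:R; in-air after throw: [b1@4:L b4@7:R b2@8:L b3@9:R]
Beat 4 (L): throw ball1 h=7 -> lands@11:R; in-air after throw: [b4@7:R b2@8:L b3@9:R b1@11:R]
Beat 5 (R): throw ball5 h=7 -> lands@12:L; in-air after throw: [b4@7:R b2@8:L b3@9:R b1@11:R b5@12:L]
Beat 6 (L): throw ball6 h=4 -> lands@10:L; in-air after throw: [b4@7:R b2@8:L b3@9:R b6@10:L b1@11:R b5@12:L]
Beat 7 (R): throw ball4 h=7 -> lands@14:L; in-air after throw: [b2@8:L b3@9:R b6@10:L b1@11:R b5@12:L b4@14:L]
Beat 8 (L): throw ball2 h=7 -> lands@15:R; in-air after throw: [b3@9:R b6@10:L b1@11:R b5@12:L b4@14:L b2@15:R]
Beat 9 (R): throw ball3 h=4 -> lands@13:R; in-air after throw: [b6@10:L b1@11:R b5@12:L b3@13:R b4@14:L b2@15:R]

Answer: ball6:lands@10:L ball1:lands@11:R ball5:lands@12:L ball4:lands@14:L ball2:lands@15:R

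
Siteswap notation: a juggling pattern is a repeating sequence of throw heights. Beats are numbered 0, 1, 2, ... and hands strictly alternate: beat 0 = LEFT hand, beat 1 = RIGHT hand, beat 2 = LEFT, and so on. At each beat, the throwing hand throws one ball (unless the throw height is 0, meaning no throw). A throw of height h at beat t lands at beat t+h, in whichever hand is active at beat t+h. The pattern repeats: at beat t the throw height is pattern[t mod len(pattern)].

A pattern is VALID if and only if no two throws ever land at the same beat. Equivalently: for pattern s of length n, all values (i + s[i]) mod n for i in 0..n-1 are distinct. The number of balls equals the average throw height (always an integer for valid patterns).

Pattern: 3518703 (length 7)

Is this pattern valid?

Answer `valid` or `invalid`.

Answer: invalid

Derivation:
i=0: (i + s[i]) mod n = (0 + 3) mod 7 = 3
i=1: (i + s[i]) mod n = (1 + 5) mod 7 = 6
i=2: (i + s[i]) mod n = (2 + 1) mod 7 = 3
i=3: (i + s[i]) mod n = (3 + 8) mod 7 = 4
i=4: (i + s[i]) mod n = (4 + 7) mod 7 = 4
i=5: (i + s[i]) mod n = (5 + 0) mod 7 = 5
i=6: (i + s[i]) mod n = (6 + 3) mod 7 = 2
Residues: [3, 6, 3, 4, 4, 5, 2], distinct: False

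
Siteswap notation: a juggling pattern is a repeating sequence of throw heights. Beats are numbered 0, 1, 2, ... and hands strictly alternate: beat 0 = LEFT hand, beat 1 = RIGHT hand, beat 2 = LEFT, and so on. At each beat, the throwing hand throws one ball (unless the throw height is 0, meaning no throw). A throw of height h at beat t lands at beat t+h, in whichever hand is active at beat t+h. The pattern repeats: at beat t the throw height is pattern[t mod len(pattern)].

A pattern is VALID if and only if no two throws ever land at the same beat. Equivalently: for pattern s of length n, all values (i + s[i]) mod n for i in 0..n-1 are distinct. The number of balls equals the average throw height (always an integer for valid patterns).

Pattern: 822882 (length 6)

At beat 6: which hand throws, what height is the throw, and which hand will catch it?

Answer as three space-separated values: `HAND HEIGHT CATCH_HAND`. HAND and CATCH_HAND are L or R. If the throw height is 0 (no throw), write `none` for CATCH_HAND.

Answer: L 8 L

Derivation:
Beat 6: 6 mod 2 = 0, so hand = L
Throw height = pattern[6 mod 6] = pattern[0] = 8
Lands at beat 6+8=14, 14 mod 2 = 0, so catch hand = L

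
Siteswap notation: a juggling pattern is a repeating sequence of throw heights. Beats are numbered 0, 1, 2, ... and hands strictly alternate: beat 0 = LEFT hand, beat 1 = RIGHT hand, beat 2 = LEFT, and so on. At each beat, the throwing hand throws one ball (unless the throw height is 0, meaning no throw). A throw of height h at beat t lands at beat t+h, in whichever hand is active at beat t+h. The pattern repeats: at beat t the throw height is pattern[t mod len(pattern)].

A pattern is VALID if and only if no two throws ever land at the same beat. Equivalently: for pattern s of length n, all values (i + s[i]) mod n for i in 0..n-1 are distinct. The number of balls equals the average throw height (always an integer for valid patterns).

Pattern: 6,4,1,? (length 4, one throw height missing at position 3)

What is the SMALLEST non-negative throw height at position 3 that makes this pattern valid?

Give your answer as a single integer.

Answer: 1

Derivation:
i=0: (0 + 6) mod 4 = 2
i=1: (1 + 4) mod 4 = 1
i=2: (2 + 1) mod 4 = 3
i=3: s[i]=? (unknown)
Known residues: [1, 2, 3]; need a permutation of 0..3, so missing residue r = 0
Need (3 + s) mod 4 = 0; smallest s = (0 - 3) mod 4 = 1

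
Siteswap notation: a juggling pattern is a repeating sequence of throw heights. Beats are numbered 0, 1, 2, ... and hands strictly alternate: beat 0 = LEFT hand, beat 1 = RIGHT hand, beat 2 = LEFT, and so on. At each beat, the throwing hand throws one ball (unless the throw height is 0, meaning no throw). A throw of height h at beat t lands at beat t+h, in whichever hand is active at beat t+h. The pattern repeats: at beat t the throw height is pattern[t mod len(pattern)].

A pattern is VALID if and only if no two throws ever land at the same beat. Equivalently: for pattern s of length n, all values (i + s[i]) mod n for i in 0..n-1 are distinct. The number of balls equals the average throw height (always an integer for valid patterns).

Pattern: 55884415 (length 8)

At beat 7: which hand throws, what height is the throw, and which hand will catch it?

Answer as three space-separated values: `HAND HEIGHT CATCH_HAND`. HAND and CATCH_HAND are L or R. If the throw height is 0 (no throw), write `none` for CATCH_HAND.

Answer: R 5 L

Derivation:
Beat 7: 7 mod 2 = 1, so hand = R
Throw height = pattern[7 mod 8] = pattern[7] = 5
Lands at beat 7+5=12, 12 mod 2 = 0, so catch hand = L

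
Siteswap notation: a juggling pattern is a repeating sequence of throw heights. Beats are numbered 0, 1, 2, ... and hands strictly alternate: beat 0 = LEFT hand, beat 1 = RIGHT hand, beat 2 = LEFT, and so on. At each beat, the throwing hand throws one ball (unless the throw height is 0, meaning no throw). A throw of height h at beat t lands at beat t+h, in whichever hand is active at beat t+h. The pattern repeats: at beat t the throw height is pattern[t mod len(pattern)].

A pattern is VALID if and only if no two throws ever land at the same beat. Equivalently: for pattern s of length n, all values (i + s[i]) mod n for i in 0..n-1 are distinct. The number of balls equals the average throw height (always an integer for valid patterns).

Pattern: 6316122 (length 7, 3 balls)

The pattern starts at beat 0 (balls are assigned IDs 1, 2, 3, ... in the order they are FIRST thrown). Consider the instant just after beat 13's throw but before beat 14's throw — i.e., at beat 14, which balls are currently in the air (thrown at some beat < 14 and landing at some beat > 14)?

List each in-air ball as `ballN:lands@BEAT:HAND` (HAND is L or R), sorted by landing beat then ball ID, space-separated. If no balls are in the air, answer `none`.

Answer: ball2:lands@15:R ball3:lands@16:L

Derivation:
Beat 0 (L): throw ball1 h=6 -> lands@6:L; in-air after throw: [b1@6:L]
Beat 1 (R): throw ball2 h=3 -> lands@4:L; in-air after throw: [b2@4:L b1@6:L]
Beat 2 (L): throw ball3 h=1 -> lands@3:R; in-air after throw: [b3@3:R b2@4:L b1@6:L]
Beat 3 (R): throw ball3 h=6 -> lands@9:R; in-air after throw: [b2@4:L b1@6:L b3@9:R]
Beat 4 (L): throw ball2 h=1 -> lands@5:R; in-air after throw: [b2@5:R b1@6:L b3@9:R]
Beat 5 (R): throw ball2 h=2 -> lands@7:R; in-air after throw: [b1@6:L b2@7:R b3@9:R]
Beat 6 (L): throw ball1 h=2 -> lands@8:L; in-air after throw: [b2@7:R b1@8:L b3@9:R]
Beat 7 (R): throw ball2 h=6 -> lands@13:R; in-air after throw: [b1@8:L b3@9:R b2@13:R]
Beat 8 (L): throw ball1 h=3 -> lands@11:R; in-air after throw: [b3@9:R b1@11:R b2@13:R]
Beat 9 (R): throw ball3 h=1 -> lands@10:L; in-air after throw: [b3@10:L b1@11:R b2@13:R]
Beat 10 (L): throw ball3 h=6 -> lands@16:L; in-air after throw: [b1@11:R b2@13:R b3@16:L]
Beat 11 (R): throw ball1 h=1 -> lands@12:L; in-air after throw: [b1@12:L b2@13:R b3@16:L]
Beat 12 (L): throw ball1 h=2 -> lands@14:L; in-air after throw: [b2@13:R b1@14:L b3@16:L]
Beat 13 (R): throw ball2 h=2 -> lands@15:R; in-air after throw: [b1@14:L b2@15:R b3@16:L]
Beat 14 (L): throw ball1 h=6 -> lands@20:L; in-air after throw: [b2@15:R b3@16:L b1@20:L]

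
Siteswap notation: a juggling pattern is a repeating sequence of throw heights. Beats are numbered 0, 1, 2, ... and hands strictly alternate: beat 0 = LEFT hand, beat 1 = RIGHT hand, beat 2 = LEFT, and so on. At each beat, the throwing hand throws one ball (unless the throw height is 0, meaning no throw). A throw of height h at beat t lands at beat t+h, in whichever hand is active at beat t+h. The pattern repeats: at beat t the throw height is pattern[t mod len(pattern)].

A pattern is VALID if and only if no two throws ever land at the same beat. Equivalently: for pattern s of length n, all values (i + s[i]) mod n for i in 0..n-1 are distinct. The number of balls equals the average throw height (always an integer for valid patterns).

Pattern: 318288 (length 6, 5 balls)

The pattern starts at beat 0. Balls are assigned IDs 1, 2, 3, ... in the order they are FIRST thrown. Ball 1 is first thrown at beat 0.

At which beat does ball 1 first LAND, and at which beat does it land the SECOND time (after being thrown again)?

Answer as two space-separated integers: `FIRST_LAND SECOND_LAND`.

Beat 0 (L): throw ball1 h=3 -> lands@3:R; in-air after throw: [b1@3:R]
Beat 1 (R): throw ball2 h=1 -> lands@2:L; in-air after throw: [b2@2:L b1@3:R]
Beat 2 (L): throw ball2 h=8 -> lands@10:L; in-air after throw: [b1@3:R b2@10:L]
Beat 3 (R): throw ball1 h=2 -> lands@5:R; in-air after throw: [b1@5:R b2@10:L]
Beat 4 (L): throw ball3 h=8 -> lands@12:L; in-air after throw: [b1@5:R b2@10:L b3@12:L]
Beat 5 (R): throw ball1 h=8 -> lands@13:R; in-air after throw: [b2@10:L b3@12:L b1@13:R]
Ball 1: thrown@0 h=3 -> first land @3; rethrown@3 h=2 -> second land @5

Answer: 3 5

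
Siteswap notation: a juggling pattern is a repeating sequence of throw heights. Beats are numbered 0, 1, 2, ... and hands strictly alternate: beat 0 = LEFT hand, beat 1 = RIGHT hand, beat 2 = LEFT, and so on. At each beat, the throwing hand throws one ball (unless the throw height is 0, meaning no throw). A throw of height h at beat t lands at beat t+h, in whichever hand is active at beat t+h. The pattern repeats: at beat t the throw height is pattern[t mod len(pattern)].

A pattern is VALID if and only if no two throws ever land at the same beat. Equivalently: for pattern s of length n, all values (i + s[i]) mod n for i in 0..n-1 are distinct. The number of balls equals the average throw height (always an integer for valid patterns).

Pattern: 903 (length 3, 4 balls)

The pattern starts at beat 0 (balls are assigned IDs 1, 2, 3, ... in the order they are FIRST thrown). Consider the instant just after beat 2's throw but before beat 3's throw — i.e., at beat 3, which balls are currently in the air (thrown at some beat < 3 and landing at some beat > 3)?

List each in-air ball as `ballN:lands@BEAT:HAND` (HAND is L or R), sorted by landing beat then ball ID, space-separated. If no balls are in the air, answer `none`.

Beat 0 (L): throw ball1 h=9 -> lands@9:R; in-air after throw: [b1@9:R]
Beat 2 (L): throw ball2 h=3 -> lands@5:R; in-air after throw: [b2@5:R b1@9:R]
Beat 3 (R): throw ball3 h=9 -> lands@12:L; in-air after throw: [b2@5:R b1@9:R b3@12:L]

Answer: ball2:lands@5:R ball1:lands@9:R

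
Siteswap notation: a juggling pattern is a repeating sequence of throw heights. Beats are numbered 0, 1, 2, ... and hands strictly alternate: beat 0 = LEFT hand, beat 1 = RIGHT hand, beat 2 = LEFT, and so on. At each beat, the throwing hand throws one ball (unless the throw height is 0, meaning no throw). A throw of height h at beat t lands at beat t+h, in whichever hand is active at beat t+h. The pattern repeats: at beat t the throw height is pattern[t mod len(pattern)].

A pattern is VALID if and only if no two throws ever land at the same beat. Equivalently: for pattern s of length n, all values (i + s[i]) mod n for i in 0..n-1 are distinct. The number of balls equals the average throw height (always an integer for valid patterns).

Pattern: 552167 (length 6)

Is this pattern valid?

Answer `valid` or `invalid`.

Answer: invalid

Derivation:
i=0: (i + s[i]) mod n = (0 + 5) mod 6 = 5
i=1: (i + s[i]) mod n = (1 + 5) mod 6 = 0
i=2: (i + s[i]) mod n = (2 + 2) mod 6 = 4
i=3: (i + s[i]) mod n = (3 + 1) mod 6 = 4
i=4: (i + s[i]) mod n = (4 + 6) mod 6 = 4
i=5: (i + s[i]) mod n = (5 + 7) mod 6 = 0
Residues: [5, 0, 4, 4, 4, 0], distinct: False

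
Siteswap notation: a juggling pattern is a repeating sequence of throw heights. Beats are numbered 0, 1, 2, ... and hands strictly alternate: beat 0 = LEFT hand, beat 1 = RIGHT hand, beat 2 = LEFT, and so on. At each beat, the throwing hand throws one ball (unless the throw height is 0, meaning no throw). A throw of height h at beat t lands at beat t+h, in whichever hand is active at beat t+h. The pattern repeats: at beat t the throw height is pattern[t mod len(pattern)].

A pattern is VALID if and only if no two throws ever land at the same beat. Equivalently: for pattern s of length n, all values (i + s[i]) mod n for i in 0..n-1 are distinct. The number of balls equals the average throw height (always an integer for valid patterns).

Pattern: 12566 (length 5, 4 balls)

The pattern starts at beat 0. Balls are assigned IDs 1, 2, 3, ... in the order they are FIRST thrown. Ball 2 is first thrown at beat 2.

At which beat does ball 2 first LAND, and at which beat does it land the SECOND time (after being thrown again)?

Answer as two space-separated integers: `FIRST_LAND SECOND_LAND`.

Beat 0 (L): throw ball1 h=1 -> lands@1:R; in-air after throw: [b1@1:R]
Beat 1 (R): throw ball1 h=2 -> lands@3:R; in-air after throw: [b1@3:R]
Beat 2 (L): throw ball2 h=5 -> lands@7:R; in-air after throw: [b1@3:R b2@7:R]
Beat 3 (R): throw ball1 h=6 -> lands@9:R; in-air after throw: [b2@7:R b1@9:R]
Beat 4 (L): throw ball3 h=6 -> lands@10:L; in-air after throw: [b2@7:R b1@9:R b3@10:L]
Beat 5 (R): throw ball4 h=1 -> lands@6:L; in-air after throw: [b4@6:L b2@7:R b1@9:R b3@10:L]
Beat 6 (L): throw ball4 h=2 -> lands@8:L; in-air after throw: [b2@7:R b4@8:L b1@9:R b3@10:L]
Beat 7 (R): throw ball2 h=5 -> lands@12:L; in-air after throw: [b4@8:L b1@9:R b3@10:L b2@12:L]
Beat 8 (L): throw ball4 h=6 -> lands@14:L; in-air after throw: [b1@9:R b3@10:L b2@12:L b4@14:L]
Beat 9 (R): throw ball1 h=6 -> lands@15:R; in-air after throw: [b3@10:L b2@12:L b4@14:L b1@15:R]
Beat 10 (L): throw ball3 h=1 -> lands@11:R; in-air after throw: [b3@11:R b2@12:L b4@14:L b1@15:R]
Beat 11 (R): throw ball3 h=2 -> lands@13:R; in-air after throw: [b2@12:L b3@13:R b4@14:L b1@15:R]
Beat 12 (L): throw ball2 h=5 -> lands@17:R; in-air after throw: [b3@13:R b4@14:L b1@15:R b2@17:R]
Ball 2: thrown@2 h=5 -> first land @7; rethrown@7 h=5 -> second land @12

Answer: 7 12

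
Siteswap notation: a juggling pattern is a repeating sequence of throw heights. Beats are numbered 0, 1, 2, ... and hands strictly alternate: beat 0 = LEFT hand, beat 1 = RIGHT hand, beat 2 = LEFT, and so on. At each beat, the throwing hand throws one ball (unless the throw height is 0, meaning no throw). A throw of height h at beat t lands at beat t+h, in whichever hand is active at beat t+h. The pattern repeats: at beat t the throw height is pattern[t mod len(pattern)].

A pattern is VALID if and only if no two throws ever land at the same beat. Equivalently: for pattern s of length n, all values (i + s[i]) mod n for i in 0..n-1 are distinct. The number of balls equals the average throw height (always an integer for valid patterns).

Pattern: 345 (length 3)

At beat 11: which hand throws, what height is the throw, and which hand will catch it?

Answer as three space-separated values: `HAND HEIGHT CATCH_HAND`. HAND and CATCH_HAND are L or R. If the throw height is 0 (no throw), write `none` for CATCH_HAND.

Answer: R 5 L

Derivation:
Beat 11: 11 mod 2 = 1, so hand = R
Throw height = pattern[11 mod 3] = pattern[2] = 5
Lands at beat 11+5=16, 16 mod 2 = 0, so catch hand = L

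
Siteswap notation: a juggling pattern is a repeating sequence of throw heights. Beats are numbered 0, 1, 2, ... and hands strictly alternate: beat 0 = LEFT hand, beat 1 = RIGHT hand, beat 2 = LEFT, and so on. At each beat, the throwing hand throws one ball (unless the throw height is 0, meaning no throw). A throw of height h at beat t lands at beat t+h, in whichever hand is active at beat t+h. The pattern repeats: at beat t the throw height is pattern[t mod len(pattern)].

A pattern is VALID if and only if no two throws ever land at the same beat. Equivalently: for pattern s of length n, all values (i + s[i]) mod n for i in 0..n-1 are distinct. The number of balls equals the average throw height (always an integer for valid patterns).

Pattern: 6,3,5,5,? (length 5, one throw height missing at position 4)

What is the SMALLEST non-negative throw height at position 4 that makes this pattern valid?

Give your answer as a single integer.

i=0: (0 + 6) mod 5 = 1
i=1: (1 + 3) mod 5 = 4
i=2: (2 + 5) mod 5 = 2
i=3: (3 + 5) mod 5 = 3
i=4: s[i]=? (unknown)
Known residues: [1, 2, 3, 4]; need a permutation of 0..4, so missing residue r = 0
Need (4 + s) mod 5 = 0; smallest s = (0 - 4) mod 5 = 1

Answer: 1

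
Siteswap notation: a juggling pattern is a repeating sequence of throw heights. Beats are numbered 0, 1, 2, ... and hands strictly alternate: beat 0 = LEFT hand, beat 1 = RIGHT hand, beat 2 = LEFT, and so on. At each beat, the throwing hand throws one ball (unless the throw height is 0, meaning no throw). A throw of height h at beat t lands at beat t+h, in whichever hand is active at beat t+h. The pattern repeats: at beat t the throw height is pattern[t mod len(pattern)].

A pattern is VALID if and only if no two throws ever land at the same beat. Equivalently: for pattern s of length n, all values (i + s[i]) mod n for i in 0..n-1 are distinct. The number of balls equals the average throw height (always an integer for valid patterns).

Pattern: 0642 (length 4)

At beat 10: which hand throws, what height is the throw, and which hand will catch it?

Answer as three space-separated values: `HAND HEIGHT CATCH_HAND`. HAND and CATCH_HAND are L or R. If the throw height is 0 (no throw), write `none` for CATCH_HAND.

Beat 10: 10 mod 2 = 0, so hand = L
Throw height = pattern[10 mod 4] = pattern[2] = 4
Lands at beat 10+4=14, 14 mod 2 = 0, so catch hand = L

Answer: L 4 L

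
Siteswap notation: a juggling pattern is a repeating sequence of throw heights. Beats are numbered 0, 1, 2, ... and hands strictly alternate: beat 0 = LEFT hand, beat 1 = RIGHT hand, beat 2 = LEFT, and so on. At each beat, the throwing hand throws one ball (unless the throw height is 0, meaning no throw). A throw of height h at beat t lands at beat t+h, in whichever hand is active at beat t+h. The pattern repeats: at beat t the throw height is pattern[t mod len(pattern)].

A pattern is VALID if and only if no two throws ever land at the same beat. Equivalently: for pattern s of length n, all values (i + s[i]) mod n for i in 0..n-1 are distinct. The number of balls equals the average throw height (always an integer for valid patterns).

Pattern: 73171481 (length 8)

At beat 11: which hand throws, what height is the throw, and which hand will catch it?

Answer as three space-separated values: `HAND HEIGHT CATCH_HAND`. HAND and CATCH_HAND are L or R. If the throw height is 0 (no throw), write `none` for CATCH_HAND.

Answer: R 7 L

Derivation:
Beat 11: 11 mod 2 = 1, so hand = R
Throw height = pattern[11 mod 8] = pattern[3] = 7
Lands at beat 11+7=18, 18 mod 2 = 0, so catch hand = L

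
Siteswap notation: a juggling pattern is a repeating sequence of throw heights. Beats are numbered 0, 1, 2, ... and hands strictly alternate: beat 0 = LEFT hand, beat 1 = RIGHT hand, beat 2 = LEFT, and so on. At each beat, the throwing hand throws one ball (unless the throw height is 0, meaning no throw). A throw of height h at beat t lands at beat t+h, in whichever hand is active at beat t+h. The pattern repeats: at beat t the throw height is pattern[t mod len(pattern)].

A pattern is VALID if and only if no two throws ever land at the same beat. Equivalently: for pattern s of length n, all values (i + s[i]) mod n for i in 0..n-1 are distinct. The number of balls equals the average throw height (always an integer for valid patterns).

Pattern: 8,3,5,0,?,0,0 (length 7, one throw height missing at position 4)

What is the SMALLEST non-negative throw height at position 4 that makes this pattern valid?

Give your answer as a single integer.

Answer: 5

Derivation:
i=0: (0 + 8) mod 7 = 1
i=1: (1 + 3) mod 7 = 4
i=2: (2 + 5) mod 7 = 0
i=3: (3 + 0) mod 7 = 3
i=4: s[i]=? (unknown)
i=5: (5 + 0) mod 7 = 5
i=6: (6 + 0) mod 7 = 6
Known residues: [0, 1, 3, 4, 5, 6]; need a permutation of 0..6, so missing residue r = 2
Need (4 + s) mod 7 = 2; smallest s = (2 - 4) mod 7 = 5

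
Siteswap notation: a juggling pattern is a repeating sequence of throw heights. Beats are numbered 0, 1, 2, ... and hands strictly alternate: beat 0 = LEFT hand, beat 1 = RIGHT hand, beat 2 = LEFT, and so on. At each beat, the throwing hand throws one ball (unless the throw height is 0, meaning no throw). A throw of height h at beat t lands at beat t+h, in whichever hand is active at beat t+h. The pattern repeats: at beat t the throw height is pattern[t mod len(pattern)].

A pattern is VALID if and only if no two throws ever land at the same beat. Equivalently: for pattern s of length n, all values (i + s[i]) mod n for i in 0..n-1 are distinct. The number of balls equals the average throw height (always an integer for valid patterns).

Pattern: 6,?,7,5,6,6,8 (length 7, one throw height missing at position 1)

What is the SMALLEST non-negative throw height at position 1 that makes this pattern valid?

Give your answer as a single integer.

i=0: (0 + 6) mod 7 = 6
i=1: s[i]=? (unknown)
i=2: (2 + 7) mod 7 = 2
i=3: (3 + 5) mod 7 = 1
i=4: (4 + 6) mod 7 = 3
i=5: (5 + 6) mod 7 = 4
i=6: (6 + 8) mod 7 = 0
Known residues: [0, 1, 2, 3, 4, 6]; need a permutation of 0..6, so missing residue r = 5
Need (1 + s) mod 7 = 5; smallest s = (5 - 1) mod 7 = 4

Answer: 4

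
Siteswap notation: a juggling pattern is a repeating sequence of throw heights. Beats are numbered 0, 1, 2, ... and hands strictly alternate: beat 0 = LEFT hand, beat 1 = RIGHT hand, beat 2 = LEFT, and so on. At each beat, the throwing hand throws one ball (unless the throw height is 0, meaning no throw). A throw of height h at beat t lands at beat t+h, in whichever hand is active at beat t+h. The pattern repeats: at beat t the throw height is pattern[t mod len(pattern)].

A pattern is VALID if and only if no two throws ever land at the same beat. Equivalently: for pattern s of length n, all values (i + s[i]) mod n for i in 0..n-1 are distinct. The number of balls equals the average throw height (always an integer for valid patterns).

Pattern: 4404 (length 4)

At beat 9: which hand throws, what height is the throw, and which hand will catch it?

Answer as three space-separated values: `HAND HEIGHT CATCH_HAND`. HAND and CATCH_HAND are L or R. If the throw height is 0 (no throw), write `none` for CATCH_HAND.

Beat 9: 9 mod 2 = 1, so hand = R
Throw height = pattern[9 mod 4] = pattern[1] = 4
Lands at beat 9+4=13, 13 mod 2 = 1, so catch hand = R

Answer: R 4 R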